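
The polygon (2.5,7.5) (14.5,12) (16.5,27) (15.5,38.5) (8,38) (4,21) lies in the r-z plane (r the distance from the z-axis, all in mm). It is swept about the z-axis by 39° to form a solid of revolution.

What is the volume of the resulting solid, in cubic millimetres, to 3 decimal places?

Profile (r,z), 6 vertices: (2.5,7.5) (14.5,12) (16.5,27) (15.5,38.5) (8,38) (4,21)
edge 0: (2.5,7.5)→(14.5,12)  cross = 2.5·12 − 14.5·7.5 = -78.7500; (r_i+r_j)·cross = 17·-78.7500 = -1338.7500
edge 1: (14.5,12)→(16.5,27)  cross = 14.5·27 − 16.5·12 = 193.5000; (r_i+r_j)·cross = 31·193.5000 = 5998.5000
edge 2: (16.5,27)→(15.5,38.5)  cross = 16.5·38.5 − 15.5·27 = 216.7500; (r_i+r_j)·cross = 32·216.7500 = 6936.0000
edge 3: (15.5,38.5)→(8,38)  cross = 15.5·38 − 8·38.5 = 281.0000; (r_i+r_j)·cross = 23.5·281.0000 = 6603.5000
edge 4: (8,38)→(4,21)  cross = 8·21 − 4·38 = 16.0000; (r_i+r_j)·cross = 12·16.0000 = 192.0000
edge 5: (4,21)→(2.5,7.5)  cross = 4·7.5 − 2.5·21 = -22.5000; (r_i+r_j)·cross = 6.5·-22.5000 = -146.2500
Σcross = 606.0000 → A = |Σcross|/2 = 303.0000 mm²
Σ(r_i+r_j)·cross = 18245.0000 → first moment M = |Σ|/6 = 3040.8333
R_c = M/A = 3040.8333/303.0000 = 10.0358 mm
θ = 39° = 0.680678 rad
V = θ·R_c·A = 0.680678·10.0358·303.0000 = 2069.830 mm³

Volume = 2069.830 mm³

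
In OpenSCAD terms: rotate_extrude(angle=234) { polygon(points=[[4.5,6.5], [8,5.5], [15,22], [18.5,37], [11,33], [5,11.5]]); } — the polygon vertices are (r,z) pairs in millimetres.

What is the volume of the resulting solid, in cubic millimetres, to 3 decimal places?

Volume = 8149.252 mm³

Profile (r,z), 6 vertices: (4.5,6.5) (8,5.5) (15,22) (18.5,37) (11,33) (5,11.5)
edge 0: (4.5,6.5)→(8,5.5)  cross = 4.5·5.5 − 8·6.5 = -27.2500; (r_i+r_j)·cross = 12.5·-27.2500 = -340.6250
edge 1: (8,5.5)→(15,22)  cross = 8·22 − 15·5.5 = 93.5000; (r_i+r_j)·cross = 23·93.5000 = 2150.5000
edge 2: (15,22)→(18.5,37)  cross = 15·37 − 18.5·22 = 148.0000; (r_i+r_j)·cross = 33.5·148.0000 = 4958.0000
edge 3: (18.5,37)→(11,33)  cross = 18.5·33 − 11·37 = 203.5000; (r_i+r_j)·cross = 29.5·203.5000 = 6003.2500
edge 4: (11,33)→(5,11.5)  cross = 11·11.5 − 5·33 = -38.5000; (r_i+r_j)·cross = 16·-38.5000 = -616.0000
edge 5: (5,11.5)→(4.5,6.5)  cross = 5·6.5 − 4.5·11.5 = -19.2500; (r_i+r_j)·cross = 9.5·-19.2500 = -182.8750
Σcross = 360.0000 → A = |Σcross|/2 = 180.0000 mm²
Σ(r_i+r_j)·cross = 11972.2500 → first moment M = |Σ|/6 = 1995.3750
R_c = M/A = 1995.3750/180.0000 = 11.0854 mm
θ = 234° = 4.084070 rad
V = θ·R_c·A = 4.084070·11.0854·180.0000 = 8149.252 mm³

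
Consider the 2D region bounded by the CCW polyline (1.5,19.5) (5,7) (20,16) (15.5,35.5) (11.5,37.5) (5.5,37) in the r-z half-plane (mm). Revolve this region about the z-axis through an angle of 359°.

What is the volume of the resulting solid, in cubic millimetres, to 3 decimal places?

Volume = 24118.891 mm³

Profile (r,z), 6 vertices: (1.5,19.5) (5,7) (20,16) (15.5,35.5) (11.5,37.5) (5.5,37)
edge 0: (1.5,19.5)→(5,7)  cross = 1.5·7 − 5·19.5 = -87.0000; (r_i+r_j)·cross = 6.5·-87.0000 = -565.5000
edge 1: (5,7)→(20,16)  cross = 5·16 − 20·7 = -60.0000; (r_i+r_j)·cross = 25·-60.0000 = -1500.0000
edge 2: (20,16)→(15.5,35.5)  cross = 20·35.5 − 15.5·16 = 462.0000; (r_i+r_j)·cross = 35.5·462.0000 = 16401.0000
edge 3: (15.5,35.5)→(11.5,37.5)  cross = 15.5·37.5 − 11.5·35.5 = 173.0000; (r_i+r_j)·cross = 27·173.0000 = 4671.0000
edge 4: (11.5,37.5)→(5.5,37)  cross = 11.5·37 − 5.5·37.5 = 219.2500; (r_i+r_j)·cross = 17·219.2500 = 3727.2500
edge 5: (5.5,37)→(1.5,19.5)  cross = 5.5·19.5 − 1.5·37 = 51.7500; (r_i+r_j)·cross = 7·51.7500 = 362.2500
Σcross = 759.0000 → A = |Σcross|/2 = 379.5000 mm²
Σ(r_i+r_j)·cross = 23096.0000 → first moment M = |Σ|/6 = 3849.3333
R_c = M/A = 3849.3333/379.5000 = 10.1432 mm
θ = 359° = 6.265732 rad
V = θ·R_c·A = 6.265732·10.1432·379.5000 = 24118.891 mm³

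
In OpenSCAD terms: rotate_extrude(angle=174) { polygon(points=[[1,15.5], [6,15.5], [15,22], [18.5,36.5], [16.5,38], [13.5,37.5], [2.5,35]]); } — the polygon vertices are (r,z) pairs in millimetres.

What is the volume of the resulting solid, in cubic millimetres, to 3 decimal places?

Profile (r,z), 7 vertices: (1,15.5) (6,15.5) (15,22) (18.5,36.5) (16.5,38) (13.5,37.5) (2.5,35)
edge 0: (1,15.5)→(6,15.5)  cross = 1·15.5 − 6·15.5 = -77.5000; (r_i+r_j)·cross = 7·-77.5000 = -542.5000
edge 1: (6,15.5)→(15,22)  cross = 6·22 − 15·15.5 = -100.5000; (r_i+r_j)·cross = 21·-100.5000 = -2110.5000
edge 2: (15,22)→(18.5,36.5)  cross = 15·36.5 − 18.5·22 = 140.5000; (r_i+r_j)·cross = 33.5·140.5000 = 4706.7500
edge 3: (18.5,36.5)→(16.5,38)  cross = 18.5·38 − 16.5·36.5 = 100.7500; (r_i+r_j)·cross = 35·100.7500 = 3526.2500
edge 4: (16.5,38)→(13.5,37.5)  cross = 16.5·37.5 − 13.5·38 = 105.7500; (r_i+r_j)·cross = 30·105.7500 = 3172.5000
edge 5: (13.5,37.5)→(2.5,35)  cross = 13.5·35 − 2.5·37.5 = 378.7500; (r_i+r_j)·cross = 16·378.7500 = 6060.0000
edge 6: (2.5,35)→(1,15.5)  cross = 2.5·15.5 − 1·35 = 3.7500; (r_i+r_j)·cross = 3.5·3.7500 = 13.1250
Σcross = 551.5000 → A = |Σcross|/2 = 275.7500 mm²
Σ(r_i+r_j)·cross = 14825.6250 → first moment M = |Σ|/6 = 2470.9375
R_c = M/A = 2470.9375/275.7500 = 8.9608 mm
θ = 174° = 3.036873 rad
V = θ·R_c·A = 3.036873·8.9608·275.7500 = 7503.923 mm³

Volume = 7503.923 mm³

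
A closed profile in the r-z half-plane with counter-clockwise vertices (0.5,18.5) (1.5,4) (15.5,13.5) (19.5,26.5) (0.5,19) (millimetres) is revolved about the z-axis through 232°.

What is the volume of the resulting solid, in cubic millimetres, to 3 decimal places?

Volume = 7791.941 mm³

Profile (r,z), 5 vertices: (0.5,18.5) (1.5,4) (15.5,13.5) (19.5,26.5) (0.5,19)
edge 0: (0.5,18.5)→(1.5,4)  cross = 0.5·4 − 1.5·18.5 = -25.7500; (r_i+r_j)·cross = 2·-25.7500 = -51.5000
edge 1: (1.5,4)→(15.5,13.5)  cross = 1.5·13.5 − 15.5·4 = -41.7500; (r_i+r_j)·cross = 17·-41.7500 = -709.7500
edge 2: (15.5,13.5)→(19.5,26.5)  cross = 15.5·26.5 − 19.5·13.5 = 147.5000; (r_i+r_j)·cross = 35·147.5000 = 5162.5000
edge 3: (19.5,26.5)→(0.5,19)  cross = 19.5·19 − 0.5·26.5 = 357.2500; (r_i+r_j)·cross = 20·357.2500 = 7145.0000
edge 4: (0.5,19)→(0.5,18.5)  cross = 0.5·18.5 − 0.5·19 = -0.2500; (r_i+r_j)·cross = 1·-0.2500 = -0.2500
Σcross = 437.0000 → A = |Σcross|/2 = 218.5000 mm²
Σ(r_i+r_j)·cross = 11546.0000 → first moment M = |Σ|/6 = 1924.3333
R_c = M/A = 1924.3333/218.5000 = 8.8070 mm
θ = 232° = 4.049164 rad
V = θ·R_c·A = 4.049164·8.8070·218.5000 = 7791.941 mm³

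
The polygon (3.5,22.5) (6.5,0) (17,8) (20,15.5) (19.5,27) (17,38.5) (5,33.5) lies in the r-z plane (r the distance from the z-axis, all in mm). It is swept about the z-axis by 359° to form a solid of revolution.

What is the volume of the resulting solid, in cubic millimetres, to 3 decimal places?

Volume = 33294.664 mm³

Profile (r,z), 7 vertices: (3.5,22.5) (6.5,0) (17,8) (20,15.5) (19.5,27) (17,38.5) (5,33.5)
edge 0: (3.5,22.5)→(6.5,0)  cross = 3.5·0 − 6.5·22.5 = -146.2500; (r_i+r_j)·cross = 10·-146.2500 = -1462.5000
edge 1: (6.5,0)→(17,8)  cross = 6.5·8 − 17·0 = 52.0000; (r_i+r_j)·cross = 23.5·52.0000 = 1222.0000
edge 2: (17,8)→(20,15.5)  cross = 17·15.5 − 20·8 = 103.5000; (r_i+r_j)·cross = 37·103.5000 = 3829.5000
edge 3: (20,15.5)→(19.5,27)  cross = 20·27 − 19.5·15.5 = 237.7500; (r_i+r_j)·cross = 39.5·237.7500 = 9391.1250
edge 4: (19.5,27)→(17,38.5)  cross = 19.5·38.5 − 17·27 = 291.7500; (r_i+r_j)·cross = 36.5·291.7500 = 10648.8750
edge 5: (17,38.5)→(5,33.5)  cross = 17·33.5 − 5·38.5 = 377.0000; (r_i+r_j)·cross = 22·377.0000 = 8294.0000
edge 6: (5,33.5)→(3.5,22.5)  cross = 5·22.5 − 3.5·33.5 = -4.7500; (r_i+r_j)·cross = 8.5·-4.7500 = -40.3750
Σcross = 911.0000 → A = |Σcross|/2 = 455.5000 mm²
Σ(r_i+r_j)·cross = 31882.6250 → first moment M = |Σ|/6 = 5313.7708
R_c = M/A = 5313.7708/455.5000 = 11.6658 mm
θ = 359° = 6.265732 rad
V = θ·R_c·A = 6.265732·11.6658·455.5000 = 33294.664 mm³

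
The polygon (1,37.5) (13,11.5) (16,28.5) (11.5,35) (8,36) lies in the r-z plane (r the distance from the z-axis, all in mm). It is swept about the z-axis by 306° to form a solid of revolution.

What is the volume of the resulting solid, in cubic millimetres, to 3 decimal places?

Volume = 9008.327 mm³

Profile (r,z), 5 vertices: (1,37.5) (13,11.5) (16,28.5) (11.5,35) (8,36)
edge 0: (1,37.5)→(13,11.5)  cross = 1·11.5 − 13·37.5 = -476.0000; (r_i+r_j)·cross = 14·-476.0000 = -6664.0000
edge 1: (13,11.5)→(16,28.5)  cross = 13·28.5 − 16·11.5 = 186.5000; (r_i+r_j)·cross = 29·186.5000 = 5408.5000
edge 2: (16,28.5)→(11.5,35)  cross = 16·35 − 11.5·28.5 = 232.2500; (r_i+r_j)·cross = 27.5·232.2500 = 6386.8750
edge 3: (11.5,35)→(8,36)  cross = 11.5·36 − 8·35 = 134.0000; (r_i+r_j)·cross = 19.5·134.0000 = 2613.0000
edge 4: (8,36)→(1,37.5)  cross = 8·37.5 − 1·36 = 264.0000; (r_i+r_j)·cross = 9·264.0000 = 2376.0000
Σcross = 340.7500 → A = |Σcross|/2 = 170.3750 mm²
Σ(r_i+r_j)·cross = 10120.3750 → first moment M = |Σ|/6 = 1686.7292
R_c = M/A = 1686.7292/170.3750 = 9.9001 mm
θ = 306° = 5.340708 rad
V = θ·R_c·A = 5.340708·9.9001·170.3750 = 9008.327 mm³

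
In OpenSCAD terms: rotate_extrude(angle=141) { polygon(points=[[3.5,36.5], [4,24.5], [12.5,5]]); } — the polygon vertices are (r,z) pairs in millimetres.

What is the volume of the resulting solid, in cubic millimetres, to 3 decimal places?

Profile (r,z), 3 vertices: (3.5,36.5) (4,24.5) (12.5,5)
edge 0: (3.5,36.5)→(4,24.5)  cross = 3.5·24.5 − 4·36.5 = -60.2500; (r_i+r_j)·cross = 7.5·-60.2500 = -451.8750
edge 1: (4,24.5)→(12.5,5)  cross = 4·5 − 12.5·24.5 = -286.2500; (r_i+r_j)·cross = 16.5·-286.2500 = -4723.1250
edge 2: (12.5,5)→(3.5,36.5)  cross = 12.5·36.5 − 3.5·5 = 438.7500; (r_i+r_j)·cross = 16·438.7500 = 7020.0000
Σcross = 92.2500 → A = |Σcross|/2 = 46.1250 mm²
Σ(r_i+r_j)·cross = 1845.0000 → first moment M = |Σ|/6 = 307.5000
R_c = M/A = 307.5000/46.1250 = 6.6667 mm
θ = 141° = 2.460914 rad
V = θ·R_c·A = 2.460914·6.6667·46.1250 = 756.731 mm³

Volume = 756.731 mm³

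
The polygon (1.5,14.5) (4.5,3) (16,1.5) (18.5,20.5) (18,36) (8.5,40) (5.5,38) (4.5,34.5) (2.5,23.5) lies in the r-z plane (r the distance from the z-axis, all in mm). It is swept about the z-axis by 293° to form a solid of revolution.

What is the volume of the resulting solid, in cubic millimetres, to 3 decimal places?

Volume = 27895.859 mm³

Profile (r,z), 9 vertices: (1.5,14.5) (4.5,3) (16,1.5) (18.5,20.5) (18,36) (8.5,40) (5.5,38) (4.5,34.5) (2.5,23.5)
edge 0: (1.5,14.5)→(4.5,3)  cross = 1.5·3 − 4.5·14.5 = -60.7500; (r_i+r_j)·cross = 6·-60.7500 = -364.5000
edge 1: (4.5,3)→(16,1.5)  cross = 4.5·1.5 − 16·3 = -41.2500; (r_i+r_j)·cross = 20.5·-41.2500 = -845.6250
edge 2: (16,1.5)→(18.5,20.5)  cross = 16·20.5 − 18.5·1.5 = 300.2500; (r_i+r_j)·cross = 34.5·300.2500 = 10358.6250
edge 3: (18.5,20.5)→(18,36)  cross = 18.5·36 − 18·20.5 = 297.0000; (r_i+r_j)·cross = 36.5·297.0000 = 10840.5000
edge 4: (18,36)→(8.5,40)  cross = 18·40 − 8.5·36 = 414.0000; (r_i+r_j)·cross = 26.5·414.0000 = 10971.0000
edge 5: (8.5,40)→(5.5,38)  cross = 8.5·38 − 5.5·40 = 103.0000; (r_i+r_j)·cross = 14·103.0000 = 1442.0000
edge 6: (5.5,38)→(4.5,34.5)  cross = 5.5·34.5 − 4.5·38 = 18.7500; (r_i+r_j)·cross = 10·18.7500 = 187.5000
edge 7: (4.5,34.5)→(2.5,23.5)  cross = 4.5·23.5 − 2.5·34.5 = 19.5000; (r_i+r_j)·cross = 7·19.5000 = 136.5000
edge 8: (2.5,23.5)→(1.5,14.5)  cross = 2.5·14.5 − 1.5·23.5 = 1.0000; (r_i+r_j)·cross = 4·1.0000 = 4.0000
Σcross = 1051.5000 → A = |Σcross|/2 = 525.7500 mm²
Σ(r_i+r_j)·cross = 32730.0000 → first moment M = |Σ|/6 = 5455.0000
R_c = M/A = 5455.0000/525.7500 = 10.3757 mm
θ = 293° = 5.113815 rad
V = θ·R_c·A = 5.113815·10.3757·525.7500 = 27895.859 mm³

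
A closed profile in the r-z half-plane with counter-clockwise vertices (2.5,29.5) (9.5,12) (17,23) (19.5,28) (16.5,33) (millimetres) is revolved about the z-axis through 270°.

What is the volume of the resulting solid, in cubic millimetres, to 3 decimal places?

Volume = 9895.821 mm³

Profile (r,z), 5 vertices: (2.5,29.5) (9.5,12) (17,23) (19.5,28) (16.5,33)
edge 0: (2.5,29.5)→(9.5,12)  cross = 2.5·12 − 9.5·29.5 = -250.2500; (r_i+r_j)·cross = 12·-250.2500 = -3003.0000
edge 1: (9.5,12)→(17,23)  cross = 9.5·23 − 17·12 = 14.5000; (r_i+r_j)·cross = 26.5·14.5000 = 384.2500
edge 2: (17,23)→(19.5,28)  cross = 17·28 − 19.5·23 = 27.5000; (r_i+r_j)·cross = 36.5·27.5000 = 1003.7500
edge 3: (19.5,28)→(16.5,33)  cross = 19.5·33 − 16.5·28 = 181.5000; (r_i+r_j)·cross = 36·181.5000 = 6534.0000
edge 4: (16.5,33)→(2.5,29.5)  cross = 16.5·29.5 − 2.5·33 = 404.2500; (r_i+r_j)·cross = 19·404.2500 = 7680.7500
Σcross = 377.5000 → A = |Σcross|/2 = 188.7500 mm²
Σ(r_i+r_j)·cross = 12599.7500 → first moment M = |Σ|/6 = 2099.9583
R_c = M/A = 2099.9583/188.7500 = 11.1256 mm
θ = 270° = 4.712389 rad
V = θ·R_c·A = 4.712389·11.1256·188.7500 = 9895.821 mm³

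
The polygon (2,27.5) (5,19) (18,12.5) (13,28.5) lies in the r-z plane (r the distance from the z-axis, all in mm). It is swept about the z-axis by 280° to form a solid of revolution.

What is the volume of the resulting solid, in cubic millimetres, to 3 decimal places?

Volume = 6717.889 mm³

Profile (r,z), 4 vertices: (2,27.5) (5,19) (18,12.5) (13,28.5)
edge 0: (2,27.5)→(5,19)  cross = 2·19 − 5·27.5 = -99.5000; (r_i+r_j)·cross = 7·-99.5000 = -696.5000
edge 1: (5,19)→(18,12.5)  cross = 5·12.5 − 18·19 = -279.5000; (r_i+r_j)·cross = 23·-279.5000 = -6428.5000
edge 2: (18,12.5)→(13,28.5)  cross = 18·28.5 − 13·12.5 = 350.5000; (r_i+r_j)·cross = 31·350.5000 = 10865.5000
edge 3: (13,28.5)→(2,27.5)  cross = 13·27.5 − 2·28.5 = 300.5000; (r_i+r_j)·cross = 15·300.5000 = 4507.5000
Σcross = 272.0000 → A = |Σcross|/2 = 136.0000 mm²
Σ(r_i+r_j)·cross = 8248.0000 → first moment M = |Σ|/6 = 1374.6667
R_c = M/A = 1374.6667/136.0000 = 10.1078 mm
θ = 280° = 4.886922 rad
V = θ·R_c·A = 4.886922·10.1078·136.0000 = 6717.889 mm³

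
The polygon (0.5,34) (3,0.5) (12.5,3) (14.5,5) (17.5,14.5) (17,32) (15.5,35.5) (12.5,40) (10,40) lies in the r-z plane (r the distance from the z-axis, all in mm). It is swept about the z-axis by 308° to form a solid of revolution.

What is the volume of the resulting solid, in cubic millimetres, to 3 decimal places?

Volume = 25966.008 mm³

Profile (r,z), 9 vertices: (0.5,34) (3,0.5) (12.5,3) (14.5,5) (17.5,14.5) (17,32) (15.5,35.5) (12.5,40) (10,40)
edge 0: (0.5,34)→(3,0.5)  cross = 0.5·0.5 − 3·34 = -101.7500; (r_i+r_j)·cross = 3.5·-101.7500 = -356.1250
edge 1: (3,0.5)→(12.5,3)  cross = 3·3 − 12.5·0.5 = 2.7500; (r_i+r_j)·cross = 15.5·2.7500 = 42.6250
edge 2: (12.5,3)→(14.5,5)  cross = 12.5·5 − 14.5·3 = 19.0000; (r_i+r_j)·cross = 27·19.0000 = 513.0000
edge 3: (14.5,5)→(17.5,14.5)  cross = 14.5·14.5 − 17.5·5 = 122.7500; (r_i+r_j)·cross = 32·122.7500 = 3928.0000
edge 4: (17.5,14.5)→(17,32)  cross = 17.5·32 − 17·14.5 = 313.5000; (r_i+r_j)·cross = 34.5·313.5000 = 10815.7500
edge 5: (17,32)→(15.5,35.5)  cross = 17·35.5 − 15.5·32 = 107.5000; (r_i+r_j)·cross = 32.5·107.5000 = 3493.7500
edge 6: (15.5,35.5)→(12.5,40)  cross = 15.5·40 − 12.5·35.5 = 176.2500; (r_i+r_j)·cross = 28·176.2500 = 4935.0000
edge 7: (12.5,40)→(10,40)  cross = 12.5·40 − 10·40 = 100.0000; (r_i+r_j)·cross = 22.5·100.0000 = 2250.0000
edge 8: (10,40)→(0.5,34)  cross = 10·34 − 0.5·40 = 320.0000; (r_i+r_j)·cross = 10.5·320.0000 = 3360.0000
Σcross = 1060.0000 → A = |Σcross|/2 = 530.0000 mm²
Σ(r_i+r_j)·cross = 28982.0000 → first moment M = |Σ|/6 = 4830.3333
R_c = M/A = 4830.3333/530.0000 = 9.1138 mm
θ = 308° = 5.375614 rad
V = θ·R_c·A = 5.375614·9.1138·530.0000 = 25966.008 mm³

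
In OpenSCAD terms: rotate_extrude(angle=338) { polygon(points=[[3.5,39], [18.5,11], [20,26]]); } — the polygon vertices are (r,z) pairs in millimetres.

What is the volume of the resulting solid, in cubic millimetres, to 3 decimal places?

Profile (r,z), 3 vertices: (3.5,39) (18.5,11) (20,26)
edge 0: (3.5,39)→(18.5,11)  cross = 3.5·11 − 18.5·39 = -683.0000; (r_i+r_j)·cross = 22·-683.0000 = -15026.0000
edge 1: (18.5,11)→(20,26)  cross = 18.5·26 − 20·11 = 261.0000; (r_i+r_j)·cross = 38.5·261.0000 = 10048.5000
edge 2: (20,26)→(3.5,39)  cross = 20·39 − 3.5·26 = 689.0000; (r_i+r_j)·cross = 23.5·689.0000 = 16191.5000
Σcross = 267.0000 → A = |Σcross|/2 = 133.5000 mm²
Σ(r_i+r_j)·cross = 11214.0000 → first moment M = |Σ|/6 = 1869.0000
R_c = M/A = 1869.0000/133.5000 = 14.0000 mm
θ = 338° = 5.899213 rad
V = θ·R_c·A = 5.899213·14.0000·133.5000 = 11025.629 mm³

Volume = 11025.629 mm³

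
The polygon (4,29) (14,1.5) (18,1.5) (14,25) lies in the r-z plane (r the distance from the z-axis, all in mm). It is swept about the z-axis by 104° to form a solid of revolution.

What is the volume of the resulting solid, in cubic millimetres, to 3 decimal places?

Volume = 3583.091 mm³

Profile (r,z), 4 vertices: (4,29) (14,1.5) (18,1.5) (14,25)
edge 0: (4,29)→(14,1.5)  cross = 4·1.5 − 14·29 = -400.0000; (r_i+r_j)·cross = 18·-400.0000 = -7200.0000
edge 1: (14,1.5)→(18,1.5)  cross = 14·1.5 − 18·1.5 = -6.0000; (r_i+r_j)·cross = 32·-6.0000 = -192.0000
edge 2: (18,1.5)→(14,25)  cross = 18·25 − 14·1.5 = 429.0000; (r_i+r_j)·cross = 32·429.0000 = 13728.0000
edge 3: (14,25)→(4,29)  cross = 14·29 − 4·25 = 306.0000; (r_i+r_j)·cross = 18·306.0000 = 5508.0000
Σcross = 329.0000 → A = |Σcross|/2 = 164.5000 mm²
Σ(r_i+r_j)·cross = 11844.0000 → first moment M = |Σ|/6 = 1974.0000
R_c = M/A = 1974.0000/164.5000 = 12.0000 mm
θ = 104° = 1.815142 rad
V = θ·R_c·A = 1.815142·12.0000·164.5000 = 3583.091 mm³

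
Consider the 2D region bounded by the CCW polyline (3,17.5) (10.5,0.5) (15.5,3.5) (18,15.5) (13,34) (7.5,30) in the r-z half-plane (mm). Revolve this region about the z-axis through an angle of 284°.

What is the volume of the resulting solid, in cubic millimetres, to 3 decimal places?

Profile (r,z), 6 vertices: (3,17.5) (10.5,0.5) (15.5,3.5) (18,15.5) (13,34) (7.5,30)
edge 0: (3,17.5)→(10.5,0.5)  cross = 3·0.5 − 10.5·17.5 = -182.2500; (r_i+r_j)·cross = 13.5·-182.2500 = -2460.3750
edge 1: (10.5,0.5)→(15.5,3.5)  cross = 10.5·3.5 − 15.5·0.5 = 29.0000; (r_i+r_j)·cross = 26·29.0000 = 754.0000
edge 2: (15.5,3.5)→(18,15.5)  cross = 15.5·15.5 − 18·3.5 = 177.2500; (r_i+r_j)·cross = 33.5·177.2500 = 5937.8750
edge 3: (18,15.5)→(13,34)  cross = 18·34 − 13·15.5 = 410.5000; (r_i+r_j)·cross = 31·410.5000 = 12725.5000
edge 4: (13,34)→(7.5,30)  cross = 13·30 − 7.5·34 = 135.0000; (r_i+r_j)·cross = 20.5·135.0000 = 2767.5000
edge 5: (7.5,30)→(3,17.5)  cross = 7.5·17.5 − 3·30 = 41.2500; (r_i+r_j)·cross = 10.5·41.2500 = 433.1250
Σcross = 610.7500 → A = |Σcross|/2 = 305.3750 mm²
Σ(r_i+r_j)·cross = 20157.6250 → first moment M = |Σ|/6 = 3359.6042
R_c = M/A = 3359.6042/305.3750 = 11.0016 mm
θ = 284° = 4.956735 rad
V = θ·R_c·A = 4.956735·11.0016·305.3750 = 16652.668 mm³

Volume = 16652.668 mm³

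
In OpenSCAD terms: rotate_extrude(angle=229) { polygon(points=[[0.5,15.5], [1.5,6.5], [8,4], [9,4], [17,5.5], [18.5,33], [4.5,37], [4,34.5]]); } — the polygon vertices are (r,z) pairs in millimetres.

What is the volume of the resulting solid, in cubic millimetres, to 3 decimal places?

Volume = 18564.072 mm³

Profile (r,z), 8 vertices: (0.5,15.5) (1.5,6.5) (8,4) (9,4) (17,5.5) (18.5,33) (4.5,37) (4,34.5)
edge 0: (0.5,15.5)→(1.5,6.5)  cross = 0.5·6.5 − 1.5·15.5 = -20.0000; (r_i+r_j)·cross = 2·-20.0000 = -40.0000
edge 1: (1.5,6.5)→(8,4)  cross = 1.5·4 − 8·6.5 = -46.0000; (r_i+r_j)·cross = 9.5·-46.0000 = -437.0000
edge 2: (8,4)→(9,4)  cross = 8·4 − 9·4 = -4.0000; (r_i+r_j)·cross = 17·-4.0000 = -68.0000
edge 3: (9,4)→(17,5.5)  cross = 9·5.5 − 17·4 = -18.5000; (r_i+r_j)·cross = 26·-18.5000 = -481.0000
edge 4: (17,5.5)→(18.5,33)  cross = 17·33 − 18.5·5.5 = 459.2500; (r_i+r_j)·cross = 35.5·459.2500 = 16303.3750
edge 5: (18.5,33)→(4.5,37)  cross = 18.5·37 − 4.5·33 = 536.0000; (r_i+r_j)·cross = 23·536.0000 = 12328.0000
edge 6: (4.5,37)→(4,34.5)  cross = 4.5·34.5 − 4·37 = 7.2500; (r_i+r_j)·cross = 8.5·7.2500 = 61.6250
edge 7: (4,34.5)→(0.5,15.5)  cross = 4·15.5 − 0.5·34.5 = 44.7500; (r_i+r_j)·cross = 4.5·44.7500 = 201.3750
Σcross = 958.7500 → A = |Σcross|/2 = 479.3750 mm²
Σ(r_i+r_j)·cross = 27868.3750 → first moment M = |Σ|/6 = 4644.7292
R_c = M/A = 4644.7292/479.3750 = 9.6891 mm
θ = 229° = 3.996804 rad
V = θ·R_c·A = 3.996804·9.6891·479.3750 = 18564.072 mm³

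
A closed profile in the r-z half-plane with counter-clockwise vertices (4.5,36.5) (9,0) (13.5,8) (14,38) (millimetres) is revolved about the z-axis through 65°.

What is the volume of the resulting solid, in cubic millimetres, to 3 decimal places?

Profile (r,z), 4 vertices: (4.5,36.5) (9,0) (13.5,8) (14,38)
edge 0: (4.5,36.5)→(9,0)  cross = 4.5·0 − 9·36.5 = -328.5000; (r_i+r_j)·cross = 13.5·-328.5000 = -4434.7500
edge 1: (9,0)→(13.5,8)  cross = 9·8 − 13.5·0 = 72.0000; (r_i+r_j)·cross = 22.5·72.0000 = 1620.0000
edge 2: (13.5,8)→(14,38)  cross = 13.5·38 − 14·8 = 401.0000; (r_i+r_j)·cross = 27.5·401.0000 = 11027.5000
edge 3: (14,38)→(4.5,36.5)  cross = 14·36.5 − 4.5·38 = 340.0000; (r_i+r_j)·cross = 18.5·340.0000 = 6290.0000
Σcross = 484.5000 → A = |Σcross|/2 = 242.2500 mm²
Σ(r_i+r_j)·cross = 14502.7500 → first moment M = |Σ|/6 = 2417.1250
R_c = M/A = 2417.1250/242.2500 = 9.9778 mm
θ = 65° = 1.134464 rad
V = θ·R_c·A = 1.134464·9.9778·242.2500 = 2742.141 mm³

Volume = 2742.141 mm³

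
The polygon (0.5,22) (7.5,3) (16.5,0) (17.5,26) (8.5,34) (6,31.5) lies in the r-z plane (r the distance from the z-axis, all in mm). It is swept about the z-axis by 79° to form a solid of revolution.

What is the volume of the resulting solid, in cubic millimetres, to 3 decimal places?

Profile (r,z), 6 vertices: (0.5,22) (7.5,3) (16.5,0) (17.5,26) (8.5,34) (6,31.5)
edge 0: (0.5,22)→(7.5,3)  cross = 0.5·3 − 7.5·22 = -163.5000; (r_i+r_j)·cross = 8·-163.5000 = -1308.0000
edge 1: (7.5,3)→(16.5,0)  cross = 7.5·0 − 16.5·3 = -49.5000; (r_i+r_j)·cross = 24·-49.5000 = -1188.0000
edge 2: (16.5,0)→(17.5,26)  cross = 16.5·26 − 17.5·0 = 429.0000; (r_i+r_j)·cross = 34·429.0000 = 14586.0000
edge 3: (17.5,26)→(8.5,34)  cross = 17.5·34 − 8.5·26 = 374.0000; (r_i+r_j)·cross = 26·374.0000 = 9724.0000
edge 4: (8.5,34)→(6,31.5)  cross = 8.5·31.5 − 6·34 = 63.7500; (r_i+r_j)·cross = 14.5·63.7500 = 924.3750
edge 5: (6,31.5)→(0.5,22)  cross = 6·22 − 0.5·31.5 = 116.2500; (r_i+r_j)·cross = 6.5·116.2500 = 755.6250
Σcross = 770.0000 → A = |Σcross|/2 = 385.0000 mm²
Σ(r_i+r_j)·cross = 23494.0000 → first moment M = |Σ|/6 = 3915.6667
R_c = M/A = 3915.6667/385.0000 = 10.1706 mm
θ = 79° = 1.378810 rad
V = θ·R_c·A = 1.378810·10.1706·385.0000 = 5398.961 mm³

Volume = 5398.961 mm³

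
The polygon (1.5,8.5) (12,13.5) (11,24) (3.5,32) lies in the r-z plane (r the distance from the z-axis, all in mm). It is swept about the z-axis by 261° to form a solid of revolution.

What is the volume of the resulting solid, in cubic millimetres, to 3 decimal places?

Volume = 4479.103 mm³

Profile (r,z), 4 vertices: (1.5,8.5) (12,13.5) (11,24) (3.5,32)
edge 0: (1.5,8.5)→(12,13.5)  cross = 1.5·13.5 − 12·8.5 = -81.7500; (r_i+r_j)·cross = 13.5·-81.7500 = -1103.6250
edge 1: (12,13.5)→(11,24)  cross = 12·24 − 11·13.5 = 139.5000; (r_i+r_j)·cross = 23·139.5000 = 3208.5000
edge 2: (11,24)→(3.5,32)  cross = 11·32 − 3.5·24 = 268.0000; (r_i+r_j)·cross = 14.5·268.0000 = 3886.0000
edge 3: (3.5,32)→(1.5,8.5)  cross = 3.5·8.5 − 1.5·32 = -18.2500; (r_i+r_j)·cross = 5·-18.2500 = -91.2500
Σcross = 307.5000 → A = |Σcross|/2 = 153.7500 mm²
Σ(r_i+r_j)·cross = 5899.6250 → first moment M = |Σ|/6 = 983.2708
R_c = M/A = 983.2708/153.7500 = 6.3953 mm
θ = 261° = 4.555309 rad
V = θ·R_c·A = 4.555309·6.3953·153.7500 = 4479.103 mm³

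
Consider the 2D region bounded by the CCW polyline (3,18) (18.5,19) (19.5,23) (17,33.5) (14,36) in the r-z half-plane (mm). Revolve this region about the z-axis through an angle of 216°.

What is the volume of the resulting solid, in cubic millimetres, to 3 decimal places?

Profile (r,z), 5 vertices: (3,18) (18.5,19) (19.5,23) (17,33.5) (14,36)
edge 0: (3,18)→(18.5,19)  cross = 3·19 − 18.5·18 = -276.0000; (r_i+r_j)·cross = 21.5·-276.0000 = -5934.0000
edge 1: (18.5,19)→(19.5,23)  cross = 18.5·23 − 19.5·19 = 55.0000; (r_i+r_j)·cross = 38·55.0000 = 2090.0000
edge 2: (19.5,23)→(17,33.5)  cross = 19.5·33.5 − 17·23 = 262.2500; (r_i+r_j)·cross = 36.5·262.2500 = 9572.1250
edge 3: (17,33.5)→(14,36)  cross = 17·36 − 14·33.5 = 143.0000; (r_i+r_j)·cross = 31·143.0000 = 4433.0000
edge 4: (14,36)→(3,18)  cross = 14·18 − 3·36 = 144.0000; (r_i+r_j)·cross = 17·144.0000 = 2448.0000
Σcross = 328.2500 → A = |Σcross|/2 = 164.1250 mm²
Σ(r_i+r_j)·cross = 12609.1250 → first moment M = |Σ|/6 = 2101.5208
R_c = M/A = 2101.5208/164.1250 = 12.8044 mm
θ = 216° = 3.769911 rad
V = θ·R_c·A = 3.769911·12.8044·164.1250 = 7922.547 mm³

Volume = 7922.547 mm³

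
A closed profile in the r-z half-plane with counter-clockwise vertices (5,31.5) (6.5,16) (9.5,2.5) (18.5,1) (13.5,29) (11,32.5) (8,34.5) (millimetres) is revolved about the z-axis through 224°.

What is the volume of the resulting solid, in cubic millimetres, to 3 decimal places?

Profile (r,z), 7 vertices: (5,31.5) (6.5,16) (9.5,2.5) (18.5,1) (13.5,29) (11,32.5) (8,34.5)
edge 0: (5,31.5)→(6.5,16)  cross = 5·16 − 6.5·31.5 = -124.7500; (r_i+r_j)·cross = 11.5·-124.7500 = -1434.6250
edge 1: (6.5,16)→(9.5,2.5)  cross = 6.5·2.5 − 9.5·16 = -135.7500; (r_i+r_j)·cross = 16·-135.7500 = -2172.0000
edge 2: (9.5,2.5)→(18.5,1)  cross = 9.5·1 − 18.5·2.5 = -36.7500; (r_i+r_j)·cross = 28·-36.7500 = -1029.0000
edge 3: (18.5,1)→(13.5,29)  cross = 18.5·29 − 13.5·1 = 523.0000; (r_i+r_j)·cross = 32·523.0000 = 16736.0000
edge 4: (13.5,29)→(11,32.5)  cross = 13.5·32.5 − 11·29 = 119.7500; (r_i+r_j)·cross = 24.5·119.7500 = 2933.8750
edge 5: (11,32.5)→(8,34.5)  cross = 11·34.5 − 8·32.5 = 119.5000; (r_i+r_j)·cross = 19·119.5000 = 2270.5000
edge 6: (8,34.5)→(5,31.5)  cross = 8·31.5 − 5·34.5 = 79.5000; (r_i+r_j)·cross = 13·79.5000 = 1033.5000
Σcross = 544.5000 → A = |Σcross|/2 = 272.2500 mm²
Σ(r_i+r_j)·cross = 18338.2500 → first moment M = |Σ|/6 = 3056.3750
R_c = M/A = 3056.3750/272.2500 = 11.2264 mm
θ = 224° = 3.909538 rad
V = θ·R_c·A = 3.909538·11.2264·272.2500 = 11949.013 mm³

Volume = 11949.013 mm³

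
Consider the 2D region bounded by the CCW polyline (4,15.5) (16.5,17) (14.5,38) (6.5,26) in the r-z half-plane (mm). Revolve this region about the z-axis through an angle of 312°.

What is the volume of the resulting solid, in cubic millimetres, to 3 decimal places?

Profile (r,z), 4 vertices: (4,15.5) (16.5,17) (14.5,38) (6.5,26)
edge 0: (4,15.5)→(16.5,17)  cross = 4·17 − 16.5·15.5 = -187.7500; (r_i+r_j)·cross = 20.5·-187.7500 = -3848.8750
edge 1: (16.5,17)→(14.5,38)  cross = 16.5·38 − 14.5·17 = 380.5000; (r_i+r_j)·cross = 31·380.5000 = 11795.5000
edge 2: (14.5,38)→(6.5,26)  cross = 14.5·26 − 6.5·38 = 130.0000; (r_i+r_j)·cross = 21·130.0000 = 2730.0000
edge 3: (6.5,26)→(4,15.5)  cross = 6.5·15.5 − 4·26 = -3.2500; (r_i+r_j)·cross = 10.5·-3.2500 = -34.1250
Σcross = 319.5000 → A = |Σcross|/2 = 159.7500 mm²
Σ(r_i+r_j)·cross = 10642.5000 → first moment M = |Σ|/6 = 1773.7500
R_c = M/A = 1773.7500/159.7500 = 11.1033 mm
θ = 312° = 5.445427 rad
V = θ·R_c·A = 5.445427·11.1033·159.7500 = 9658.827 mm³

Volume = 9658.827 mm³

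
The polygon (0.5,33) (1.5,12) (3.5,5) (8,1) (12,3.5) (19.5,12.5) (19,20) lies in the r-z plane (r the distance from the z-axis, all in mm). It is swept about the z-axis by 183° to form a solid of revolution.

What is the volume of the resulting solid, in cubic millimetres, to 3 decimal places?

Profile (r,z), 7 vertices: (0.5,33) (1.5,12) (3.5,5) (8,1) (12,3.5) (19.5,12.5) (19,20)
edge 0: (0.5,33)→(1.5,12)  cross = 0.5·12 − 1.5·33 = -43.5000; (r_i+r_j)·cross = 2·-43.5000 = -87.0000
edge 1: (1.5,12)→(3.5,5)  cross = 1.5·5 − 3.5·12 = -34.5000; (r_i+r_j)·cross = 5·-34.5000 = -172.5000
edge 2: (3.5,5)→(8,1)  cross = 3.5·1 − 8·5 = -36.5000; (r_i+r_j)·cross = 11.5·-36.5000 = -419.7500
edge 3: (8,1)→(12,3.5)  cross = 8·3.5 − 12·1 = 16.0000; (r_i+r_j)·cross = 20·16.0000 = 320.0000
edge 4: (12,3.5)→(19.5,12.5)  cross = 12·12.5 − 19.5·3.5 = 81.7500; (r_i+r_j)·cross = 31.5·81.7500 = 2575.1250
edge 5: (19.5,12.5)→(19,20)  cross = 19.5·20 − 19·12.5 = 152.5000; (r_i+r_j)·cross = 38.5·152.5000 = 5871.2500
edge 6: (19,20)→(0.5,33)  cross = 19·33 − 0.5·20 = 617.0000; (r_i+r_j)·cross = 19.5·617.0000 = 12031.5000
Σcross = 752.7500 → A = |Σcross|/2 = 376.3750 mm²
Σ(r_i+r_j)·cross = 20118.6250 → first moment M = |Σ|/6 = 3353.1042
R_c = M/A = 3353.1042/376.3750 = 8.9089 mm
θ = 183° = 3.193953 rad
V = θ·R_c·A = 3.193953·8.9089·376.3750 = 10709.656 mm³

Volume = 10709.656 mm³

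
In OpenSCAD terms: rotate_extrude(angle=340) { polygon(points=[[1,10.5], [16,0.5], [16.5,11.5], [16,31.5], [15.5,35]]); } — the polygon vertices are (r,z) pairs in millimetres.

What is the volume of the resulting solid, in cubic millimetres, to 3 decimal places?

Profile (r,z), 5 vertices: (1,10.5) (16,0.5) (16.5,11.5) (16,31.5) (15.5,35)
edge 0: (1,10.5)→(16,0.5)  cross = 1·0.5 − 16·10.5 = -167.5000; (r_i+r_j)·cross = 17·-167.5000 = -2847.5000
edge 1: (16,0.5)→(16.5,11.5)  cross = 16·11.5 − 16.5·0.5 = 175.7500; (r_i+r_j)·cross = 32.5·175.7500 = 5711.8750
edge 2: (16.5,11.5)→(16,31.5)  cross = 16.5·31.5 − 16·11.5 = 335.7500; (r_i+r_j)·cross = 32.5·335.7500 = 10911.8750
edge 3: (16,31.5)→(15.5,35)  cross = 16·35 − 15.5·31.5 = 71.7500; (r_i+r_j)·cross = 31.5·71.7500 = 2260.1250
edge 4: (15.5,35)→(1,10.5)  cross = 15.5·10.5 − 1·35 = 127.7500; (r_i+r_j)·cross = 16.5·127.7500 = 2107.8750
Σcross = 543.5000 → A = |Σcross|/2 = 271.7500 mm²
Σ(r_i+r_j)·cross = 18144.2500 → first moment M = |Σ|/6 = 3024.0417
R_c = M/A = 3024.0417/271.7500 = 11.1280 mm
θ = 340° = 5.934119 rad
V = θ·R_c·A = 5.934119·11.1280·271.7500 = 17945.024 mm³

Volume = 17945.024 mm³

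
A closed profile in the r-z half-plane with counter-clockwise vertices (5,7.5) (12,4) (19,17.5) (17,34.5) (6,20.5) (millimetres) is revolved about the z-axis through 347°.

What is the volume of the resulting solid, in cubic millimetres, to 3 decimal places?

Profile (r,z), 5 vertices: (5,7.5) (12,4) (19,17.5) (17,34.5) (6,20.5)
edge 0: (5,7.5)→(12,4)  cross = 5·4 − 12·7.5 = -70.0000; (r_i+r_j)·cross = 17·-70.0000 = -1190.0000
edge 1: (12,4)→(19,17.5)  cross = 12·17.5 − 19·4 = 134.0000; (r_i+r_j)·cross = 31·134.0000 = 4154.0000
edge 2: (19,17.5)→(17,34.5)  cross = 19·34.5 − 17·17.5 = 358.0000; (r_i+r_j)·cross = 36·358.0000 = 12888.0000
edge 3: (17,34.5)→(6,20.5)  cross = 17·20.5 − 6·34.5 = 141.5000; (r_i+r_j)·cross = 23·141.5000 = 3254.5000
edge 4: (6,20.5)→(5,7.5)  cross = 6·7.5 − 5·20.5 = -57.5000; (r_i+r_j)·cross = 11·-57.5000 = -632.5000
Σcross = 506.0000 → A = |Σcross|/2 = 253.0000 mm²
Σ(r_i+r_j)·cross = 18474.0000 → first moment M = |Σ|/6 = 3079.0000
R_c = M/A = 3079.0000/253.0000 = 12.1700 mm
θ = 347° = 6.056293 rad
V = θ·R_c·A = 6.056293·12.1700·253.0000 = 18647.325 mm³

Volume = 18647.325 mm³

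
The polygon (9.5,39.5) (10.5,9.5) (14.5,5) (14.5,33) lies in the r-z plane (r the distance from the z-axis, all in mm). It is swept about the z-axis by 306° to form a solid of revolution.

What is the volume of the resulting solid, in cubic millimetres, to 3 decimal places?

Volume = 8344.633 mm³

Profile (r,z), 4 vertices: (9.5,39.5) (10.5,9.5) (14.5,5) (14.5,33)
edge 0: (9.5,39.5)→(10.5,9.5)  cross = 9.5·9.5 − 10.5·39.5 = -324.5000; (r_i+r_j)·cross = 20·-324.5000 = -6490.0000
edge 1: (10.5,9.5)→(14.5,5)  cross = 10.5·5 − 14.5·9.5 = -85.2500; (r_i+r_j)·cross = 25·-85.2500 = -2131.2500
edge 2: (14.5,5)→(14.5,33)  cross = 14.5·33 − 14.5·5 = 406.0000; (r_i+r_j)·cross = 29·406.0000 = 11774.0000
edge 3: (14.5,33)→(9.5,39.5)  cross = 14.5·39.5 − 9.5·33 = 259.2500; (r_i+r_j)·cross = 24·259.2500 = 6222.0000
Σcross = 255.5000 → A = |Σcross|/2 = 127.7500 mm²
Σ(r_i+r_j)·cross = 9374.7500 → first moment M = |Σ|/6 = 1562.4583
R_c = M/A = 1562.4583/127.7500 = 12.2306 mm
θ = 306° = 5.340708 rad
V = θ·R_c·A = 5.340708·12.2306·127.7500 = 8344.633 mm³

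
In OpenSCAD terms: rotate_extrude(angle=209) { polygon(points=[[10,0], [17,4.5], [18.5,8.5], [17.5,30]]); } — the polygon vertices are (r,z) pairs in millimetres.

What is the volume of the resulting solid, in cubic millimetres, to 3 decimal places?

Profile (r,z), 4 vertices: (10,0) (17,4.5) (18.5,8.5) (17.5,30)
edge 0: (10,0)→(17,4.5)  cross = 10·4.5 − 17·0 = 45.0000; (r_i+r_j)·cross = 27·45.0000 = 1215.0000
edge 1: (17,4.5)→(18.5,8.5)  cross = 17·8.5 − 18.5·4.5 = 61.2500; (r_i+r_j)·cross = 35.5·61.2500 = 2174.3750
edge 2: (18.5,8.5)→(17.5,30)  cross = 18.5·30 − 17.5·8.5 = 406.2500; (r_i+r_j)·cross = 36·406.2500 = 14625.0000
edge 3: (17.5,30)→(10,0)  cross = 17.5·0 − 10·30 = -300.0000; (r_i+r_j)·cross = 27.5·-300.0000 = -8250.0000
Σcross = 212.5000 → A = |Σcross|/2 = 106.2500 mm²
Σ(r_i+r_j)·cross = 9764.3750 → first moment M = |Σ|/6 = 1627.3958
R_c = M/A = 1627.3958/106.2500 = 15.3167 mm
θ = 209° = 3.647738 rad
V = θ·R_c·A = 3.647738·15.3167·106.2500 = 5936.314 mm³

Volume = 5936.314 mm³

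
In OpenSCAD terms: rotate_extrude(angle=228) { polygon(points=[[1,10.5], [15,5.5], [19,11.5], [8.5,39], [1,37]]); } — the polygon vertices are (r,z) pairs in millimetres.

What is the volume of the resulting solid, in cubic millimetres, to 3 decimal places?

Profile (r,z), 5 vertices: (1,10.5) (15,5.5) (19,11.5) (8.5,39) (1,37)
edge 0: (1,10.5)→(15,5.5)  cross = 1·5.5 − 15·10.5 = -152.0000; (r_i+r_j)·cross = 16·-152.0000 = -2432.0000
edge 1: (15,5.5)→(19,11.5)  cross = 15·11.5 − 19·5.5 = 68.0000; (r_i+r_j)·cross = 34·68.0000 = 2312.0000
edge 2: (19,11.5)→(8.5,39)  cross = 19·39 − 8.5·11.5 = 643.2500; (r_i+r_j)·cross = 27.5·643.2500 = 17689.3750
edge 3: (8.5,39)→(1,37)  cross = 8.5·37 − 1·39 = 275.5000; (r_i+r_j)·cross = 9.5·275.5000 = 2617.2500
edge 4: (1,37)→(1,10.5)  cross = 1·10.5 − 1·37 = -26.5000; (r_i+r_j)·cross = 2·-26.5000 = -53.0000
Σcross = 808.2500 → A = |Σcross|/2 = 404.1250 mm²
Σ(r_i+r_j)·cross = 20133.6250 → first moment M = |Σ|/6 = 3355.6042
R_c = M/A = 3355.6042/404.1250 = 8.3034 mm
θ = 228° = 3.979351 rad
V = θ·R_c·A = 3.979351·8.3034·404.1250 = 13353.126 mm³

Volume = 13353.126 mm³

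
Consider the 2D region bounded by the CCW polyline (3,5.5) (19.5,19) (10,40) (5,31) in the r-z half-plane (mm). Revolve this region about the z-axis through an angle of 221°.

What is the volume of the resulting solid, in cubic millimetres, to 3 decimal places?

Volume = 11186.056 mm³

Profile (r,z), 4 vertices: (3,5.5) (19.5,19) (10,40) (5,31)
edge 0: (3,5.5)→(19.5,19)  cross = 3·19 − 19.5·5.5 = -50.2500; (r_i+r_j)·cross = 22.5·-50.2500 = -1130.6250
edge 1: (19.5,19)→(10,40)  cross = 19.5·40 − 10·19 = 590.0000; (r_i+r_j)·cross = 29.5·590.0000 = 17405.0000
edge 2: (10,40)→(5,31)  cross = 10·31 − 5·40 = 110.0000; (r_i+r_j)·cross = 15·110.0000 = 1650.0000
edge 3: (5,31)→(3,5.5)  cross = 5·5.5 − 3·31 = -65.5000; (r_i+r_j)·cross = 8·-65.5000 = -524.0000
Σcross = 584.2500 → A = |Σcross|/2 = 292.1250 mm²
Σ(r_i+r_j)·cross = 17400.3750 → first moment M = |Σ|/6 = 2900.0625
R_c = M/A = 2900.0625/292.1250 = 9.9275 mm
θ = 221° = 3.857178 rad
V = θ·R_c·A = 3.857178·9.9275·292.1250 = 11186.056 mm³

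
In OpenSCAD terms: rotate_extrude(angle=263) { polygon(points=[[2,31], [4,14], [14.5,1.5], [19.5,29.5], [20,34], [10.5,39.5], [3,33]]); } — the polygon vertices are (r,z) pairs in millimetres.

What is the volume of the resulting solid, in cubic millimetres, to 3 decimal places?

Volume = 21904.128 mm³

Profile (r,z), 7 vertices: (2,31) (4,14) (14.5,1.5) (19.5,29.5) (20,34) (10.5,39.5) (3,33)
edge 0: (2,31)→(4,14)  cross = 2·14 − 4·31 = -96.0000; (r_i+r_j)·cross = 6·-96.0000 = -576.0000
edge 1: (4,14)→(14.5,1.5)  cross = 4·1.5 − 14.5·14 = -197.0000; (r_i+r_j)·cross = 18.5·-197.0000 = -3644.5000
edge 2: (14.5,1.5)→(19.5,29.5)  cross = 14.5·29.5 − 19.5·1.5 = 398.5000; (r_i+r_j)·cross = 34·398.5000 = 13549.0000
edge 3: (19.5,29.5)→(20,34)  cross = 19.5·34 − 20·29.5 = 73.0000; (r_i+r_j)·cross = 39.5·73.0000 = 2883.5000
edge 4: (20,34)→(10.5,39.5)  cross = 20·39.5 − 10.5·34 = 433.0000; (r_i+r_j)·cross = 30.5·433.0000 = 13206.5000
edge 5: (10.5,39.5)→(3,33)  cross = 10.5·33 − 3·39.5 = 228.0000; (r_i+r_j)·cross = 13.5·228.0000 = 3078.0000
edge 6: (3,33)→(2,31)  cross = 3·31 − 2·33 = 27.0000; (r_i+r_j)·cross = 5·27.0000 = 135.0000
Σcross = 866.5000 → A = |Σcross|/2 = 433.2500 mm²
Σ(r_i+r_j)·cross = 28631.5000 → first moment M = |Σ|/6 = 4771.9167
R_c = M/A = 4771.9167/433.2500 = 11.0142 mm
θ = 263° = 4.590216 rad
V = θ·R_c·A = 4.590216·11.0142·433.2500 = 21904.128 mm³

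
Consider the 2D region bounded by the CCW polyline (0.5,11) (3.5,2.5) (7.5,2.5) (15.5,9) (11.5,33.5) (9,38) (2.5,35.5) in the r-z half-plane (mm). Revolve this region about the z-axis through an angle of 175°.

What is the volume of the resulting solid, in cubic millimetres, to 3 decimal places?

Volume = 8662.196 mm³

Profile (r,z), 7 vertices: (0.5,11) (3.5,2.5) (7.5,2.5) (15.5,9) (11.5,33.5) (9,38) (2.5,35.5)
edge 0: (0.5,11)→(3.5,2.5)  cross = 0.5·2.5 − 3.5·11 = -37.2500; (r_i+r_j)·cross = 4·-37.2500 = -149.0000
edge 1: (3.5,2.5)→(7.5,2.5)  cross = 3.5·2.5 − 7.5·2.5 = -10.0000; (r_i+r_j)·cross = 11·-10.0000 = -110.0000
edge 2: (7.5,2.5)→(15.5,9)  cross = 7.5·9 − 15.5·2.5 = 28.7500; (r_i+r_j)·cross = 23·28.7500 = 661.2500
edge 3: (15.5,9)→(11.5,33.5)  cross = 15.5·33.5 − 11.5·9 = 415.7500; (r_i+r_j)·cross = 27·415.7500 = 11225.2500
edge 4: (11.5,33.5)→(9,38)  cross = 11.5·38 − 9·33.5 = 135.5000; (r_i+r_j)·cross = 20.5·135.5000 = 2777.7500
edge 5: (9,38)→(2.5,35.5)  cross = 9·35.5 − 2.5·38 = 224.5000; (r_i+r_j)·cross = 11.5·224.5000 = 2581.7500
edge 6: (2.5,35.5)→(0.5,11)  cross = 2.5·11 − 0.5·35.5 = 9.7500; (r_i+r_j)·cross = 3·9.7500 = 29.2500
Σcross = 767.0000 → A = |Σcross|/2 = 383.5000 mm²
Σ(r_i+r_j)·cross = 17016.2500 → first moment M = |Σ|/6 = 2836.0417
R_c = M/A = 2836.0417/383.5000 = 7.3952 mm
θ = 175° = 3.054326 rad
V = θ·R_c·A = 3.054326·7.3952·383.5000 = 8662.196 mm³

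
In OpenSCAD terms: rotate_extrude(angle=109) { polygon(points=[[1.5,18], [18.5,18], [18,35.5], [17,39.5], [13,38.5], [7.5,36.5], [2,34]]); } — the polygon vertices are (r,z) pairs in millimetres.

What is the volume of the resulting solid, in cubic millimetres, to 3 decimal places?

Profile (r,z), 7 vertices: (1.5,18) (18.5,18) (18,35.5) (17,39.5) (13,38.5) (7.5,36.5) (2,34)
edge 0: (1.5,18)→(18.5,18)  cross = 1.5·18 − 18.5·18 = -306.0000; (r_i+r_j)·cross = 20·-306.0000 = -6120.0000
edge 1: (18.5,18)→(18,35.5)  cross = 18.5·35.5 − 18·18 = 332.7500; (r_i+r_j)·cross = 36.5·332.7500 = 12145.3750
edge 2: (18,35.5)→(17,39.5)  cross = 18·39.5 − 17·35.5 = 107.5000; (r_i+r_j)·cross = 35·107.5000 = 3762.5000
edge 3: (17,39.5)→(13,38.5)  cross = 17·38.5 − 13·39.5 = 141.0000; (r_i+r_j)·cross = 30·141.0000 = 4230.0000
edge 4: (13,38.5)→(7.5,36.5)  cross = 13·36.5 − 7.5·38.5 = 185.7500; (r_i+r_j)·cross = 20.5·185.7500 = 3807.8750
edge 5: (7.5,36.5)→(2,34)  cross = 7.5·34 − 2·36.5 = 182.0000; (r_i+r_j)·cross = 9.5·182.0000 = 1729.0000
edge 6: (2,34)→(1.5,18)  cross = 2·18 − 1.5·34 = -15.0000; (r_i+r_j)·cross = 3.5·-15.0000 = -52.5000
Σcross = 628.0000 → A = |Σcross|/2 = 314.0000 mm²
Σ(r_i+r_j)·cross = 19502.2500 → first moment M = |Σ|/6 = 3250.3750
R_c = M/A = 3250.3750/314.0000 = 10.3515 mm
θ = 109° = 1.902409 rad
V = θ·R_c·A = 1.902409·10.3515·314.0000 = 6183.542 mm³

Volume = 6183.542 mm³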